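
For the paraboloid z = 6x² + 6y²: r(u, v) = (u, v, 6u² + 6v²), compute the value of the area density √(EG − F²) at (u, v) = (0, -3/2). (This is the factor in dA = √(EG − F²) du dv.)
√(EG − F²)|_{(0, -3/2)} = 5*sqrt(13)

E = 144*u^2 + 1, F = 144*u*v, G = 144*v^2 + 1, so EG − F² = 144*u^2 + 144*v^2 + 1. Taking the positive square root: √(EG − F²) = sqrt(144*u^2 + 144*v^2 + 1). At (u, v) = (0, -3/2): 5*sqrt(13).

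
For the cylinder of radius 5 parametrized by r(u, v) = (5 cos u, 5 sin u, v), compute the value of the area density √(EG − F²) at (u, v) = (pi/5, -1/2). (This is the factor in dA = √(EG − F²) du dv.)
√(EG − F²)|_{(pi/5, -1/2)} = 5

E = 25, F = 0, G = 1, so EG − F² = 25. Taking the positive square root: √(EG − F²) = 5. At (u, v) = (pi/5, -1/2): 5.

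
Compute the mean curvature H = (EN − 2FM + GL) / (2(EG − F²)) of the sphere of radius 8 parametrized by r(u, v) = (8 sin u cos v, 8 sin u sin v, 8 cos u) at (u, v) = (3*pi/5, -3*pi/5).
H = -1/8

With E = 64, F = 0, G = 64*sin(u)^2, L = -8*sin(u)/Abs(sin(u)), M = 0, N = -8*sin(u)^3/Abs(sin(u)), assemble
  H = (EN − 2FM + GL) / (2(EG − F²)) = -sin(u)/(8*Abs(sin(u))).
At (u, v) = (3*pi/5, -3*pi/5): H = -1/8.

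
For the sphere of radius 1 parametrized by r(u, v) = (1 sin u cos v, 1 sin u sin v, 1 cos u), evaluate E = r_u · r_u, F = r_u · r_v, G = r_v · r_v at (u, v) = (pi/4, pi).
E = 1;  F = 0;  G = 1/2

Partials: r_u = (cos(u)*cos(v), sin(v)*cos(u), -sin(u)), r_v = (-sin(u)*sin(v), sin(u)*cos(v), 0). As functions of (u, v):
  E = r_u · r_u = 1,
  F = r_u · r_v = 0,
  G = r_v · r_v = sin(u)^2.
Evaluating at (u, v) = (pi/4, pi): E = 1, F = 0, G = 1/2.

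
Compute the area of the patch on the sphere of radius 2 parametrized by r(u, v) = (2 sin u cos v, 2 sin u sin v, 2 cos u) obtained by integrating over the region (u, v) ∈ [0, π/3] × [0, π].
Area = 2*pi

Area = ∫∫ √(EG − F²) du dv with √(EG − F²) = 4*Abs(sin(u)). Integrating over [0, π/3] × [0, π] gives 2*pi.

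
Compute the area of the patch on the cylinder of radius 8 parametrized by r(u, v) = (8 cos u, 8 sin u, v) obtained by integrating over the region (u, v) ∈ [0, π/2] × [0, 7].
Area = 28*pi

Area = ∫∫ √(EG − F²) du dv with √(EG − F²) = 8. Integrating over [0, π/2] × [0, 7] gives 28*pi.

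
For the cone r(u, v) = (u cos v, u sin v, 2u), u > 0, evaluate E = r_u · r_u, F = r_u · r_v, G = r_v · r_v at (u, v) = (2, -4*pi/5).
E = 5;  F = 0;  G = 4

Partials: r_u = (cos(v), sin(v), 2), r_v = (-u*sin(v), u*cos(v), 0). As functions of (u, v):
  E = r_u · r_u = 5,
  F = r_u · r_v = 0,
  G = r_v · r_v = u^2.
Evaluating at (u, v) = (2, -4*pi/5): E = 5, F = 0, G = 4.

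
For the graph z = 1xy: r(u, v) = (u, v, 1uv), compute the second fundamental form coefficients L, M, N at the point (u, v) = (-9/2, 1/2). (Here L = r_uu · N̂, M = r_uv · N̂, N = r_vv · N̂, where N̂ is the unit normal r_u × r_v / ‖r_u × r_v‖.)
L = 0;  M = sqrt(86)/43;  N = 0

Compute the unit normal N̂(u, v) = (-v/sqrt(u^2 + v^2 + 1), -u/sqrt(u^2 + v^2 + 1), 1/sqrt(u^2 + v^2 + 1)), and the second partials r_uu, r_uv, r_vv. Take dot products:
  L(u, v) = r_uu · N̂ = 0,
  M(u, v) = r_uv · N̂ = 1/sqrt(u^2 + v^2 + 1),
  N(u, v) = r_vv · N̂ = 0.
Evaluating at (u, v) = (-9/2, 1/2):
  L = 0, M = sqrt(86)/43, N = 0.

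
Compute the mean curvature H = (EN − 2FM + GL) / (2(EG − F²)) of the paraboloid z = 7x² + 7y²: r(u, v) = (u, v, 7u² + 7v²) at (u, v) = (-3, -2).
H = 17850*sqrt(2549)/6497401

With E = 196*u^2 + 1, F = 196*u*v, G = 196*v^2 + 1, L = 14/sqrt(196*u^2 + 196*v^2 + 1), M = 0, N = 14/sqrt(196*u^2 + 196*v^2 + 1), assemble
  H = (EN − 2FM + GL) / (2(EG − F²)) = 14*(98*u^2 + 98*v^2 + 1)/(196*u^2 + 196*v^2 + 1)^(3/2).
At (u, v) = (-3, -2): H = 17850*sqrt(2549)/6497401.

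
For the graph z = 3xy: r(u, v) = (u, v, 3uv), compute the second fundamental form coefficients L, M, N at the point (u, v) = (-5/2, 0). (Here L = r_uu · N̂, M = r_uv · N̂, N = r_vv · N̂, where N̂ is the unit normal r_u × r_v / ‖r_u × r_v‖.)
L = 0;  M = 6*sqrt(229)/229;  N = 0

Compute the unit normal N̂(u, v) = (-3*v/sqrt(9*u^2 + 9*v^2 + 1), -3*u/sqrt(9*u^2 + 9*v^2 + 1), 1/sqrt(9*u^2 + 9*v^2 + 1)), and the second partials r_uu, r_uv, r_vv. Take dot products:
  L(u, v) = r_uu · N̂ = 0,
  M(u, v) = r_uv · N̂ = 3/sqrt(9*u^2 + 9*v^2 + 1),
  N(u, v) = r_vv · N̂ = 0.
Evaluating at (u, v) = (-5/2, 0):
  L = 0, M = 6*sqrt(229)/229, N = 0.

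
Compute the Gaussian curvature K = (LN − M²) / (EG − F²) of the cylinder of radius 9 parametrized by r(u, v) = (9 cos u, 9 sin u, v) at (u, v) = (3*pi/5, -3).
K = 0

Coefficients of the first fundamental form: E = 81, F = 0, G = 1.
Coefficients of the second fundamental form: L = -9, M = 0, N = 0.
Assemble K = (LN − M²)/(EG − F²) = 0. At (u, v) = (3*pi/5, -3): K = 0.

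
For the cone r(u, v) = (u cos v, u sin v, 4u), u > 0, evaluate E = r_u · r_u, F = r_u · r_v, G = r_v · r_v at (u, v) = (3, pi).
E = 17;  F = 0;  G = 9

Partials: r_u = (cos(v), sin(v), 4), r_v = (-u*sin(v), u*cos(v), 0). As functions of (u, v):
  E = r_u · r_u = 17,
  F = r_u · r_v = 0,
  G = r_v · r_v = u^2.
Evaluating at (u, v) = (3, pi): E = 17, F = 0, G = 9.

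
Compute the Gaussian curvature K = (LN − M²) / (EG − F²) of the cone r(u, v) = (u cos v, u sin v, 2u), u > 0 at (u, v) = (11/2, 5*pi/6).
K = 0

Coefficients of the first fundamental form: E = 5, F = 0, G = u^2.
Coefficients of the second fundamental form: L = 0, M = 0, N = 2*sqrt(5)*u^2/(5*Abs(u)).
Assemble K = (LN − M²)/(EG − F²) = 0. At (u, v) = (11/2, 5*pi/6): K = 0.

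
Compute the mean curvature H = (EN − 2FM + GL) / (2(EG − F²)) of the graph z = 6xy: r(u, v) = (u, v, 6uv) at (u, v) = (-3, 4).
H = 2592*sqrt(901)/811801

With E = 36*v^2 + 1, F = 36*u*v, G = 36*u^2 + 1, L = 0, M = 6/sqrt(36*u^2 + 36*v^2 + 1), N = 0, assemble
  H = (EN − 2FM + GL) / (2(EG − F²)) = -216*u*v/(36*u^2 + 36*v^2 + 1)^(3/2).
At (u, v) = (-3, 4): H = 2592*sqrt(901)/811801.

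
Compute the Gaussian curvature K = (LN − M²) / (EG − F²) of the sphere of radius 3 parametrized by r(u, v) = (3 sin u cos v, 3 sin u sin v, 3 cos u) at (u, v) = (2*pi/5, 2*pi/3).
K = 1/9

Coefficients of the first fundamental form: E = 9, F = 0, G = 9*sin(u)^2.
Coefficients of the second fundamental form: L = -3*sin(u)/Abs(sin(u)), M = 0, N = -3*sin(u)^3/Abs(sin(u)).
Assemble K = (LN − M²)/(EG − F²) = 1/9. At (u, v) = (2*pi/5, 2*pi/3): K = 1/9.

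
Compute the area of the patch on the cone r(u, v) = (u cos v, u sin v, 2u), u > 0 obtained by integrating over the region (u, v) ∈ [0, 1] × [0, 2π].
Area = sqrt(5)*pi

Area = ∫∫ √(EG − F²) du dv with √(EG − F²) = sqrt(5)*Abs(u). Integrating over [0, 1] × [0, 2π] gives sqrt(5)*pi.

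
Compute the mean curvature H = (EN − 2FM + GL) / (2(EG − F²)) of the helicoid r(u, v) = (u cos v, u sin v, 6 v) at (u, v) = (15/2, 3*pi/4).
H = 0

With E = 1, F = 0, G = u^2 + 36, L = 0, M = -6/sqrt(u^2 + 36), N = 0, assemble
  H = (EN − 2FM + GL) / (2(EG − F²)) = 0.
At (u, v) = (15/2, 3*pi/4): H = 0.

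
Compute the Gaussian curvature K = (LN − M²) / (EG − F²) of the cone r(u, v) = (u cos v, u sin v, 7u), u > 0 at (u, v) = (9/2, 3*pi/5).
K = 0

Coefficients of the first fundamental form: E = 50, F = 0, G = u^2.
Coefficients of the second fundamental form: L = 0, M = 0, N = 7*sqrt(2)*u^2/(10*Abs(u)).
Assemble K = (LN − M²)/(EG − F²) = 0. At (u, v) = (9/2, 3*pi/5): K = 0.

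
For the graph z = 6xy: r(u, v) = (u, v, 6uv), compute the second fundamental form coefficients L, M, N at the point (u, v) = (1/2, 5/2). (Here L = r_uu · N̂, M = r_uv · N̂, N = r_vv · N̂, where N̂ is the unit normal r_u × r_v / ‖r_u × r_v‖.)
L = 0;  M = 6*sqrt(235)/235;  N = 0

Compute the unit normal N̂(u, v) = (-6*v/sqrt(36*u^2 + 36*v^2 + 1), -6*u/sqrt(36*u^2 + 36*v^2 + 1), 1/sqrt(36*u^2 + 36*v^2 + 1)), and the second partials r_uu, r_uv, r_vv. Take dot products:
  L(u, v) = r_uu · N̂ = 0,
  M(u, v) = r_uv · N̂ = 6/sqrt(36*u^2 + 36*v^2 + 1),
  N(u, v) = r_vv · N̂ = 0.
Evaluating at (u, v) = (1/2, 5/2):
  L = 0, M = 6*sqrt(235)/235, N = 0.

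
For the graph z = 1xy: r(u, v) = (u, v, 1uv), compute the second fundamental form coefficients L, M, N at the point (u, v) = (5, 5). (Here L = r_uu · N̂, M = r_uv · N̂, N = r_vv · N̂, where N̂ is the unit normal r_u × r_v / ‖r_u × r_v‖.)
L = 0;  M = sqrt(51)/51;  N = 0

Compute the unit normal N̂(u, v) = (-v/sqrt(u^2 + v^2 + 1), -u/sqrt(u^2 + v^2 + 1), 1/sqrt(u^2 + v^2 + 1)), and the second partials r_uu, r_uv, r_vv. Take dot products:
  L(u, v) = r_uu · N̂ = 0,
  M(u, v) = r_uv · N̂ = 1/sqrt(u^2 + v^2 + 1),
  N(u, v) = r_vv · N̂ = 0.
Evaluating at (u, v) = (5, 5):
  L = 0, M = sqrt(51)/51, N = 0.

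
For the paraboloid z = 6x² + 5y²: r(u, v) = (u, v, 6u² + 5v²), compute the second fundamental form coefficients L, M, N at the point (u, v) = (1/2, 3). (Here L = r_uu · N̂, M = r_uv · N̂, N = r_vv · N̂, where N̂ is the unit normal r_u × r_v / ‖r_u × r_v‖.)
L = 12*sqrt(937)/937;  M = 0;  N = 10*sqrt(937)/937

Compute the unit normal N̂(u, v) = (-12*u/sqrt(144*u^2 + 100*v^2 + 1), -10*v/sqrt(144*u^2 + 100*v^2 + 1), 1/sqrt(144*u^2 + 100*v^2 + 1)), and the second partials r_uu, r_uv, r_vv. Take dot products:
  L(u, v) = r_uu · N̂ = 12/sqrt(144*u^2 + 100*v^2 + 1),
  M(u, v) = r_uv · N̂ = 0,
  N(u, v) = r_vv · N̂ = 10/sqrt(144*u^2 + 100*v^2 + 1).
Evaluating at (u, v) = (1/2, 3):
  L = 12*sqrt(937)/937, M = 0, N = 10*sqrt(937)/937.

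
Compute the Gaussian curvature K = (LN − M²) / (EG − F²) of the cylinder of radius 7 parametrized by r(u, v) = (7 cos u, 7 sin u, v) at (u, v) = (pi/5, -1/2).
K = 0

Coefficients of the first fundamental form: E = 49, F = 0, G = 1.
Coefficients of the second fundamental form: L = -7, M = 0, N = 0.
Assemble K = (LN − M²)/(EG − F²) = 0. At (u, v) = (pi/5, -1/2): K = 0.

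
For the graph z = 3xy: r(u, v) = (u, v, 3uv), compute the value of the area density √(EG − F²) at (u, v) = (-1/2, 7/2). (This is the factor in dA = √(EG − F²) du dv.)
√(EG − F²)|_{(-1/2, 7/2)} = sqrt(454)/2

E = 9*v^2 + 1, F = 9*u*v, G = 9*u^2 + 1, so EG − F² = 9*u^2 + 9*v^2 + 1. Taking the positive square root: √(EG − F²) = sqrt(9*u^2 + 9*v^2 + 1). At (u, v) = (-1/2, 7/2): sqrt(454)/2.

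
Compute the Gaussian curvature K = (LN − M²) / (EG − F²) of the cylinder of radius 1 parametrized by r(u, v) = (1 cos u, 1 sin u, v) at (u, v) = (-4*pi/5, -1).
K = 0

Coefficients of the first fundamental form: E = 1, F = 0, G = 1.
Coefficients of the second fundamental form: L = -1, M = 0, N = 0.
Assemble K = (LN − M²)/(EG − F²) = 0. At (u, v) = (-4*pi/5, -1): K = 0.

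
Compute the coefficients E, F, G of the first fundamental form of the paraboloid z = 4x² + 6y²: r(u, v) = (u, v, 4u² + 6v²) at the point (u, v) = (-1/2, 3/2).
E = 17;  F = -72;  G = 325

Partials: r_u = (1, 0, 8*u), r_v = (0, 1, 12*v). As functions of (u, v):
  E = r_u · r_u = 64*u^2 + 1,
  F = r_u · r_v = 96*u*v,
  G = r_v · r_v = 144*v^2 + 1.
Evaluating at (u, v) = (-1/2, 3/2): E = 17, F = -72, G = 325.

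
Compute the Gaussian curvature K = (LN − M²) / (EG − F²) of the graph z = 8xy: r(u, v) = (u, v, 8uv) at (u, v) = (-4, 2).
K = -64/1640961

Coefficients of the first fundamental form: E = 64*v^2 + 1, F = 64*u*v, G = 64*u^2 + 1.
Coefficients of the second fundamental form: L = 0, M = 8/sqrt(64*u^2 + 64*v^2 + 1), N = 0.
Assemble K = (LN − M²)/(EG − F²) = -64/(4096*u^4 + 8192*u^2*v^2 + 128*u^2 + 4096*v^4 + 128*v^2 + 1). At (u, v) = (-4, 2): K = -64/1640961.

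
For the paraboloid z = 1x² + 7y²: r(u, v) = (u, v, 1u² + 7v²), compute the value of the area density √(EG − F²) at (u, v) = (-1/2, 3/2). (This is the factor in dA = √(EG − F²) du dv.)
√(EG − F²)|_{(-1/2, 3/2)} = sqrt(443)

E = 4*u^2 + 1, F = 28*u*v, G = 196*v^2 + 1, so EG − F² = 4*u^2 + 196*v^2 + 1. Taking the positive square root: √(EG − F²) = sqrt(4*u^2 + 196*v^2 + 1). At (u, v) = (-1/2, 3/2): sqrt(443).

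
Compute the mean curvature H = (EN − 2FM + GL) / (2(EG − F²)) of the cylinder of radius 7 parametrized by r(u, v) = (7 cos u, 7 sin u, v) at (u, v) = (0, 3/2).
H = -1/14

With E = 49, F = 0, G = 1, L = -7, M = 0, N = 0, assemble
  H = (EN − 2FM + GL) / (2(EG − F²)) = -1/14.
At (u, v) = (0, 3/2): H = -1/14.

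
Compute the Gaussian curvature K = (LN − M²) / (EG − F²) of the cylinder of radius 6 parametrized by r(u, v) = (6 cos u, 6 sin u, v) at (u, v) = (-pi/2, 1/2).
K = 0

Coefficients of the first fundamental form: E = 36, F = 0, G = 1.
Coefficients of the second fundamental form: L = -6, M = 0, N = 0.
Assemble K = (LN − M²)/(EG − F²) = 0. At (u, v) = (-pi/2, 1/2): K = 0.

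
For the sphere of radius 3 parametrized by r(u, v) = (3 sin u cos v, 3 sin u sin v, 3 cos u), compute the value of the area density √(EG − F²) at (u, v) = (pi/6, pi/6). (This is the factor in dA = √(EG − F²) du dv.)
√(EG − F²)|_{(pi/6, pi/6)} = 9/2

E = 9, F = 0, G = 9*sin(u)^2, so EG − F² = 81*sin(u)^2. Taking the positive square root: √(EG − F²) = 9*Abs(sin(u)). At (u, v) = (pi/6, pi/6): 9/2.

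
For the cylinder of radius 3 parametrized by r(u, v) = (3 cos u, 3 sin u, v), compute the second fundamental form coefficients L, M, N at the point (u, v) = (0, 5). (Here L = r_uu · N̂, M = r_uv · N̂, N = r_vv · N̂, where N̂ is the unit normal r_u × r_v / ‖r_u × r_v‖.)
L = -3;  M = 0;  N = 0

Compute the unit normal N̂(u, v) = (cos(u), sin(u), 0), and the second partials r_uu, r_uv, r_vv. Take dot products:
  L(u, v) = r_uu · N̂ = -3,
  M(u, v) = r_uv · N̂ = 0,
  N(u, v) = r_vv · N̂ = 0.
Evaluating at (u, v) = (0, 5):
  L = -3, M = 0, N = 0.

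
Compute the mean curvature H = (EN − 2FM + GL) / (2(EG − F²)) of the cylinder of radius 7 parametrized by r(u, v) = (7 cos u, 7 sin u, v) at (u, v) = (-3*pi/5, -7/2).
H = -1/14

With E = 49, F = 0, G = 1, L = -7, M = 0, N = 0, assemble
  H = (EN − 2FM + GL) / (2(EG − F²)) = -1/14.
At (u, v) = (-3*pi/5, -7/2): H = -1/14.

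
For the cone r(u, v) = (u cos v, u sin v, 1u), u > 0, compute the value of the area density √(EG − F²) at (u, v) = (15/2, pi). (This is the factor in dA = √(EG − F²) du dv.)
√(EG − F²)|_{(15/2, pi)} = 15*sqrt(2)/2

E = 2, F = 0, G = u^2, so EG − F² = 2*u^2. Taking the positive square root: √(EG − F²) = sqrt(2)*Abs(u). At (u, v) = (15/2, pi): 15*sqrt(2)/2.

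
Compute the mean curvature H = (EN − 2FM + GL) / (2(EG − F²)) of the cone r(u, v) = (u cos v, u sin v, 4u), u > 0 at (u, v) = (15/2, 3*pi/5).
H = 4*sqrt(17)/255

With E = 17, F = 0, G = u^2, L = 0, M = 0, N = 4*sqrt(17)*u^2/(17*Abs(u)), assemble
  H = (EN − 2FM + GL) / (2(EG − F²)) = 2*sqrt(17)/(17*Abs(u)).
At (u, v) = (15/2, 3*pi/5): H = 4*sqrt(17)/255.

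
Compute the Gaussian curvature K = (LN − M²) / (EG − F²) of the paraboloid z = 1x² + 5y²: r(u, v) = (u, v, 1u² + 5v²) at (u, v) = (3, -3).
K = 20/877969

Coefficients of the first fundamental form: E = 4*u^2 + 1, F = 20*u*v, G = 100*v^2 + 1.
Coefficients of the second fundamental form: L = 2/sqrt(4*u^2 + 100*v^2 + 1), M = 0, N = 10/sqrt(4*u^2 + 100*v^2 + 1).
Assemble K = (LN − M²)/(EG − F²) = 20/(16*u^4 + 800*u^2*v^2 + 8*u^2 + 10000*v^4 + 200*v^2 + 1). At (u, v) = (3, -3): K = 20/877969.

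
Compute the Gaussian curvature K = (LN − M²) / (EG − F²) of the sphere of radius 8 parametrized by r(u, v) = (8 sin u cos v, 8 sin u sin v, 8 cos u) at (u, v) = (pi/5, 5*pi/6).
K = 1/64

Coefficients of the first fundamental form: E = 64, F = 0, G = 64*sin(u)^2.
Coefficients of the second fundamental form: L = -8*sin(u)/Abs(sin(u)), M = 0, N = -8*sin(u)^3/Abs(sin(u)).
Assemble K = (LN − M²)/(EG − F²) = 1/64. At (u, v) = (pi/5, 5*pi/6): K = 1/64.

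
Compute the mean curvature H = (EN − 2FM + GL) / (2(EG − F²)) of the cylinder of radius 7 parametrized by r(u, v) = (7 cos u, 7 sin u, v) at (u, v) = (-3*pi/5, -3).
H = -1/14

With E = 49, F = 0, G = 1, L = -7, M = 0, N = 0, assemble
  H = (EN − 2FM + GL) / (2(EG − F²)) = -1/14.
At (u, v) = (-3*pi/5, -3): H = -1/14.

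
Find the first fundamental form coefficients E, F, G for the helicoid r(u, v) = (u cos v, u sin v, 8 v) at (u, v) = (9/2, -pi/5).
E = 1;  F = 0;  G = 337/4

Partials: r_u = (cos(v), sin(v), 0), r_v = (-u*sin(v), u*cos(v), 8). As functions of (u, v):
  E = r_u · r_u = 1,
  F = r_u · r_v = 0,
  G = r_v · r_v = u^2 + 64.
Evaluating at (u, v) = (9/2, -pi/5): E = 1, F = 0, G = 337/4.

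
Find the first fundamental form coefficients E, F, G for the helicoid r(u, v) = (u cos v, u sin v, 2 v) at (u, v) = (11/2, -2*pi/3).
E = 1;  F = 0;  G = 137/4

Partials: r_u = (cos(v), sin(v), 0), r_v = (-u*sin(v), u*cos(v), 2). As functions of (u, v):
  E = r_u · r_u = 1,
  F = r_u · r_v = 0,
  G = r_v · r_v = u^2 + 4.
Evaluating at (u, v) = (11/2, -2*pi/3): E = 1, F = 0, G = 137/4.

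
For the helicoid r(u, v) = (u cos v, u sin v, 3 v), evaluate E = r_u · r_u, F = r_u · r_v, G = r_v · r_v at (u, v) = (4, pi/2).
E = 1;  F = 0;  G = 25

Partials: r_u = (cos(v), sin(v), 0), r_v = (-u*sin(v), u*cos(v), 3). As functions of (u, v):
  E = r_u · r_u = 1,
  F = r_u · r_v = 0,
  G = r_v · r_v = u^2 + 9.
Evaluating at (u, v) = (4, pi/2): E = 1, F = 0, G = 25.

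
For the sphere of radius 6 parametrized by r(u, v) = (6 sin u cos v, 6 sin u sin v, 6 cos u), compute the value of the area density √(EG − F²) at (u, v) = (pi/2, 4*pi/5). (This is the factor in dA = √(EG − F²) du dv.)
√(EG − F²)|_{(pi/2, 4*pi/5)} = 36

E = 36, F = 0, G = 36*sin(u)^2, so EG − F² = 1296*sin(u)^2. Taking the positive square root: √(EG − F²) = 36*Abs(sin(u)). At (u, v) = (pi/2, 4*pi/5): 36.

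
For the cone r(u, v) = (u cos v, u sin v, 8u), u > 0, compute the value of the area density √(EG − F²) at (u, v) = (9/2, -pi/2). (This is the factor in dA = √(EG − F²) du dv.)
√(EG − F²)|_{(9/2, -pi/2)} = 9*sqrt(65)/2

E = 65, F = 0, G = u^2, so EG − F² = 65*u^2. Taking the positive square root: √(EG − F²) = sqrt(65)*Abs(u). At (u, v) = (9/2, -pi/2): 9*sqrt(65)/2.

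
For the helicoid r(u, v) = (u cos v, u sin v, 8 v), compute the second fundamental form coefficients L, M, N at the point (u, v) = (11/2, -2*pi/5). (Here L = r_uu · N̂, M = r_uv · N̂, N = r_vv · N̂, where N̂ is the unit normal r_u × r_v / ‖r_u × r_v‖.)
L = 0;  M = -16*sqrt(377)/377;  N = 0

Compute the unit normal N̂(u, v) = (8*sin(v)/sqrt(u^2 + 64), -8*cos(v)/sqrt(u^2 + 64), u/sqrt(u^2 + 64)), and the second partials r_uu, r_uv, r_vv. Take dot products:
  L(u, v) = r_uu · N̂ = 0,
  M(u, v) = r_uv · N̂ = -8/sqrt(u^2 + 64),
  N(u, v) = r_vv · N̂ = 0.
Evaluating at (u, v) = (11/2, -2*pi/5):
  L = 0, M = -16*sqrt(377)/377, N = 0.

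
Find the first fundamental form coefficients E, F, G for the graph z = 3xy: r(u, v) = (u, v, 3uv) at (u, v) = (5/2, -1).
E = 10;  F = -45/2;  G = 229/4

Partials: r_u = (1, 0, 3*v), r_v = (0, 1, 3*u). As functions of (u, v):
  E = r_u · r_u = 9*v^2 + 1,
  F = r_u · r_v = 9*u*v,
  G = r_v · r_v = 9*u^2 + 1.
Evaluating at (u, v) = (5/2, -1): E = 10, F = -45/2, G = 229/4.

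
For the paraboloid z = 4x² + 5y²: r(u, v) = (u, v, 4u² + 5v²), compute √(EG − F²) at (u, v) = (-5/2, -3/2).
√(EG − F²)|_{(-5/2, -3/2)} = sqrt(626)

E = 64*u^2 + 1, F = 80*u*v, G = 100*v^2 + 1; EG − F² = 64*u^2 + 100*v^2 + 1; √(EG − F²) = sqrt(64*u^2 + 100*v^2 + 1). At the given point: sqrt(626).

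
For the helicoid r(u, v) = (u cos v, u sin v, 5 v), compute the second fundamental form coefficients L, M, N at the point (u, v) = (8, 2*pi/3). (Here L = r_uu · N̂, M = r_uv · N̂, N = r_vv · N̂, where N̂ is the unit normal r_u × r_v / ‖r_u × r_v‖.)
L = 0;  M = -5*sqrt(89)/89;  N = 0

Compute the unit normal N̂(u, v) = (5*sin(v)/sqrt(u^2 + 25), -5*cos(v)/sqrt(u^2 + 25), u/sqrt(u^2 + 25)), and the second partials r_uu, r_uv, r_vv. Take dot products:
  L(u, v) = r_uu · N̂ = 0,
  M(u, v) = r_uv · N̂ = -5/sqrt(u^2 + 25),
  N(u, v) = r_vv · N̂ = 0.
Evaluating at (u, v) = (8, 2*pi/3):
  L = 0, M = -5*sqrt(89)/89, N = 0.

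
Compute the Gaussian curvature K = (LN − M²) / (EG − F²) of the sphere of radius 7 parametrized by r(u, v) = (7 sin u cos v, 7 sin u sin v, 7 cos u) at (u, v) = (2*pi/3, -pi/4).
K = 1/49

Coefficients of the first fundamental form: E = 49, F = 0, G = 49*sin(u)^2.
Coefficients of the second fundamental form: L = -7*sin(u)/Abs(sin(u)), M = 0, N = -7*sin(u)^3/Abs(sin(u)).
Assemble K = (LN − M²)/(EG − F²) = 1/49. At (u, v) = (2*pi/3, -pi/4): K = 1/49.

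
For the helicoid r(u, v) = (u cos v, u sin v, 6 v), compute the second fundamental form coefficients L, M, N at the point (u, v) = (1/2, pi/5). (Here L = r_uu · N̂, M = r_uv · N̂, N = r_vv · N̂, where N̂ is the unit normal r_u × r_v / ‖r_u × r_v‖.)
L = 0;  M = -12*sqrt(145)/145;  N = 0

Compute the unit normal N̂(u, v) = (6*sin(v)/sqrt(u^2 + 36), -6*cos(v)/sqrt(u^2 + 36), u/sqrt(u^2 + 36)), and the second partials r_uu, r_uv, r_vv. Take dot products:
  L(u, v) = r_uu · N̂ = 0,
  M(u, v) = r_uv · N̂ = -6/sqrt(u^2 + 36),
  N(u, v) = r_vv · N̂ = 0.
Evaluating at (u, v) = (1/2, pi/5):
  L = 0, M = -12*sqrt(145)/145, N = 0.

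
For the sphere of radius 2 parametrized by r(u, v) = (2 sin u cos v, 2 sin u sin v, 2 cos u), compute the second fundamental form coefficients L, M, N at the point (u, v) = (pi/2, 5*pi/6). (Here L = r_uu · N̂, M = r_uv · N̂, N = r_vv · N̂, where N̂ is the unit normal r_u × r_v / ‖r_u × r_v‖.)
L = -2;  M = 0;  N = -2

Compute the unit normal N̂(u, v) = (sin(u)^2*cos(v)/Abs(sin(u)), sin(u)^2*sin(v)/Abs(sin(u)), sin(2*u)/(2*Abs(sin(u)))), and the second partials r_uu, r_uv, r_vv. Take dot products:
  L(u, v) = r_uu · N̂ = -2*sin(u)/Abs(sin(u)),
  M(u, v) = r_uv · N̂ = 0,
  N(u, v) = r_vv · N̂ = -2*sin(u)^3/Abs(sin(u)).
Evaluating at (u, v) = (pi/2, 5*pi/6):
  L = -2, M = 0, N = -2.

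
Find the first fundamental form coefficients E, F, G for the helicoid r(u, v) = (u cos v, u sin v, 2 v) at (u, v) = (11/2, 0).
E = 1;  F = 0;  G = 137/4

Partials: r_u = (cos(v), sin(v), 0), r_v = (-u*sin(v), u*cos(v), 2). As functions of (u, v):
  E = r_u · r_u = 1,
  F = r_u · r_v = 0,
  G = r_v · r_v = u^2 + 4.
Evaluating at (u, v) = (11/2, 0): E = 1, F = 0, G = 137/4.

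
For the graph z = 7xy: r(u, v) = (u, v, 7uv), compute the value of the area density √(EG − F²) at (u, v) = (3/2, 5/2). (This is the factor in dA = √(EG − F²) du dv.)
√(EG − F²)|_{(3/2, 5/2)} = sqrt(1670)/2

E = 49*v^2 + 1, F = 49*u*v, G = 49*u^2 + 1, so EG − F² = 49*u^2 + 49*v^2 + 1. Taking the positive square root: √(EG − F²) = sqrt(49*u^2 + 49*v^2 + 1). At (u, v) = (3/2, 5/2): sqrt(1670)/2.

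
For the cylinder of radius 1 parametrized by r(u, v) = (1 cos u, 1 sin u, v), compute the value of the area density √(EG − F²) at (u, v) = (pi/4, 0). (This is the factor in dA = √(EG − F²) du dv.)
√(EG − F²)|_{(pi/4, 0)} = 1

E = 1, F = 0, G = 1, so EG − F² = 1. Taking the positive square root: √(EG − F²) = 1. At (u, v) = (pi/4, 0): 1.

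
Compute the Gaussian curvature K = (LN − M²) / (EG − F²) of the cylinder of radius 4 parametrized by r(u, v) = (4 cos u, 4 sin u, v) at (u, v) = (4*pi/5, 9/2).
K = 0

Coefficients of the first fundamental form: E = 16, F = 0, G = 1.
Coefficients of the second fundamental form: L = -4, M = 0, N = 0.
Assemble K = (LN − M²)/(EG − F²) = 0. At (u, v) = (4*pi/5, 9/2): K = 0.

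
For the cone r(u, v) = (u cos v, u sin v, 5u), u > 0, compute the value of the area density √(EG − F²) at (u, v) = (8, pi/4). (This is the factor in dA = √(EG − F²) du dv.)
√(EG − F²)|_{(8, pi/4)} = 8*sqrt(26)

E = 26, F = 0, G = u^2, so EG − F² = 26*u^2. Taking the positive square root: √(EG − F²) = sqrt(26)*Abs(u). At (u, v) = (8, pi/4): 8*sqrt(26).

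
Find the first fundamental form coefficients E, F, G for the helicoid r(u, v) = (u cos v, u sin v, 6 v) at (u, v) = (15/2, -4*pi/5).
E = 1;  F = 0;  G = 369/4

Partials: r_u = (cos(v), sin(v), 0), r_v = (-u*sin(v), u*cos(v), 6). As functions of (u, v):
  E = r_u · r_u = 1,
  F = r_u · r_v = 0,
  G = r_v · r_v = u^2 + 36.
Evaluating at (u, v) = (15/2, -4*pi/5): E = 1, F = 0, G = 369/4.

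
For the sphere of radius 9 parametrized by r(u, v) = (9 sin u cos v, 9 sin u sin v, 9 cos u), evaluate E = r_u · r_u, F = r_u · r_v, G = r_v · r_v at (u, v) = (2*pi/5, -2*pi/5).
E = 81;  F = 0;  G = 81*sqrt(5)/8 + 405/8

Partials: r_u = (9*cos(u)*cos(v), 9*sin(v)*cos(u), -9*sin(u)), r_v = (-9*sin(u)*sin(v), 9*sin(u)*cos(v), 0). As functions of (u, v):
  E = r_u · r_u = 81,
  F = r_u · r_v = 0,
  G = r_v · r_v = 81*sin(u)^2.
Evaluating at (u, v) = (2*pi/5, -2*pi/5): E = 81, F = 0, G = 81*sqrt(5)/8 + 405/8.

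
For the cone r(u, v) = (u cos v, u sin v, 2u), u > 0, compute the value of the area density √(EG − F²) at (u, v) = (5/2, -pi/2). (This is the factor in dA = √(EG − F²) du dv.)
√(EG − F²)|_{(5/2, -pi/2)} = 5*sqrt(5)/2

E = 5, F = 0, G = u^2, so EG − F² = 5*u^2. Taking the positive square root: √(EG − F²) = sqrt(5)*Abs(u). At (u, v) = (5/2, -pi/2): 5*sqrt(5)/2.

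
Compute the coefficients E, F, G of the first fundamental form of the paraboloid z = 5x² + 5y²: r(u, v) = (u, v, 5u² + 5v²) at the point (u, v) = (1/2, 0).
E = 26;  F = 0;  G = 1

Partials: r_u = (1, 0, 10*u), r_v = (0, 1, 10*v). As functions of (u, v):
  E = r_u · r_u = 100*u^2 + 1,
  F = r_u · r_v = 100*u*v,
  G = r_v · r_v = 100*v^2 + 1.
Evaluating at (u, v) = (1/2, 0): E = 26, F = 0, G = 1.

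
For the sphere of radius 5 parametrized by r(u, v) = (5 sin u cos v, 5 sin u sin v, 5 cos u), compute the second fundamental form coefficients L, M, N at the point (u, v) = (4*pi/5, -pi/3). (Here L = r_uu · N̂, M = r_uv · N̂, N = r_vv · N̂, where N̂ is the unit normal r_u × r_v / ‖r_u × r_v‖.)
L = -5;  M = 0;  N = -25/8 + 5*sqrt(5)/8

Compute the unit normal N̂(u, v) = (sin(u)^2*cos(v)/Abs(sin(u)), sin(u)^2*sin(v)/Abs(sin(u)), sin(2*u)/(2*Abs(sin(u)))), and the second partials r_uu, r_uv, r_vv. Take dot products:
  L(u, v) = r_uu · N̂ = -5*sin(u)/Abs(sin(u)),
  M(u, v) = r_uv · N̂ = 0,
  N(u, v) = r_vv · N̂ = -5*sin(u)^3/Abs(sin(u)).
Evaluating at (u, v) = (4*pi/5, -pi/3):
  L = -5, M = 0, N = -25/8 + 5*sqrt(5)/8.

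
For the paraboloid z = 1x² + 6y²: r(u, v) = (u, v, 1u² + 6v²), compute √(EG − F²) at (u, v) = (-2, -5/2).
√(EG − F²)|_{(-2, -5/2)} = sqrt(917)

E = 4*u^2 + 1, F = 24*u*v, G = 144*v^2 + 1; EG − F² = 4*u^2 + 144*v^2 + 1; √(EG − F²) = sqrt(4*u^2 + 144*v^2 + 1). At the given point: sqrt(917).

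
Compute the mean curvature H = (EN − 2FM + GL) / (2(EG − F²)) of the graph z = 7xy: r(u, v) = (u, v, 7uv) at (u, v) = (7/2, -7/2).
H = 16807*sqrt(534)/3849606

With E = 49*v^2 + 1, F = 49*u*v, G = 49*u^2 + 1, L = 0, M = 7/sqrt(49*u^2 + 49*v^2 + 1), N = 0, assemble
  H = (EN − 2FM + GL) / (2(EG − F²)) = -343*u*v/(49*u^2 + 49*v^2 + 1)^(3/2).
At (u, v) = (7/2, -7/2): H = 16807*sqrt(534)/3849606.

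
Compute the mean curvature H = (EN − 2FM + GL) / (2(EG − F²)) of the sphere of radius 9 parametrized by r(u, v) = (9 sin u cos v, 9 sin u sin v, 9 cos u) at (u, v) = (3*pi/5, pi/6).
H = -1/9

With E = 81, F = 0, G = 81*sin(u)^2, L = -9*sin(u)/Abs(sin(u)), M = 0, N = -9*sin(u)^3/Abs(sin(u)), assemble
  H = (EN − 2FM + GL) / (2(EG − F²)) = -sin(u)/(9*Abs(sin(u))).
At (u, v) = (3*pi/5, pi/6): H = -1/9.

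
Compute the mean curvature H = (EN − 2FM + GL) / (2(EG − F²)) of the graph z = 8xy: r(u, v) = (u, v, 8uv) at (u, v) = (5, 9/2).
H = -11520*sqrt(2897)/8392609

With E = 64*v^2 + 1, F = 64*u*v, G = 64*u^2 + 1, L = 0, M = 8/sqrt(64*u^2 + 64*v^2 + 1), N = 0, assemble
  H = (EN − 2FM + GL) / (2(EG − F²)) = -512*u*v/(64*u^2 + 64*v^2 + 1)^(3/2).
At (u, v) = (5, 9/2): H = -11520*sqrt(2897)/8392609.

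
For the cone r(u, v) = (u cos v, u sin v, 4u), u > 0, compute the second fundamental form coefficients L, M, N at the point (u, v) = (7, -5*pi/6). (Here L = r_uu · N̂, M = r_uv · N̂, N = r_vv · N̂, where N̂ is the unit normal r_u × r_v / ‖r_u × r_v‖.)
L = 0;  M = 0;  N = 28*sqrt(17)/17

Compute the unit normal N̂(u, v) = (-4*sqrt(17)*u*cos(v)/(17*Abs(u)), -4*sqrt(17)*u*sin(v)/(17*Abs(u)), sqrt(17)*u/(17*Abs(u))), and the second partials r_uu, r_uv, r_vv. Take dot products:
  L(u, v) = r_uu · N̂ = 0,
  M(u, v) = r_uv · N̂ = 0,
  N(u, v) = r_vv · N̂ = 4*sqrt(17)*u^2/(17*Abs(u)).
Evaluating at (u, v) = (7, -5*pi/6):
  L = 0, M = 0, N = 28*sqrt(17)/17.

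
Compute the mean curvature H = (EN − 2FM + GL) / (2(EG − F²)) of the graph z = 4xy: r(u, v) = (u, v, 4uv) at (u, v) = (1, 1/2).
H = -32*sqrt(21)/441

With E = 16*v^2 + 1, F = 16*u*v, G = 16*u^2 + 1, L = 0, M = 4/sqrt(16*u^2 + 16*v^2 + 1), N = 0, assemble
  H = (EN − 2FM + GL) / (2(EG − F²)) = -64*u*v/(16*u^2 + 16*v^2 + 1)^(3/2).
At (u, v) = (1, 1/2): H = -32*sqrt(21)/441.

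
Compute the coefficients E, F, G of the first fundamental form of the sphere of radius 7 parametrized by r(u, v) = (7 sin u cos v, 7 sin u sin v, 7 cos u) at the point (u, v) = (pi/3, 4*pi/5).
E = 49;  F = 0;  G = 147/4

Partials: r_u = (7*cos(u)*cos(v), 7*sin(v)*cos(u), -7*sin(u)), r_v = (-7*sin(u)*sin(v), 7*sin(u)*cos(v), 0). As functions of (u, v):
  E = r_u · r_u = 49,
  F = r_u · r_v = 0,
  G = r_v · r_v = 49*sin(u)^2.
Evaluating at (u, v) = (pi/3, 4*pi/5): E = 49, F = 0, G = 147/4.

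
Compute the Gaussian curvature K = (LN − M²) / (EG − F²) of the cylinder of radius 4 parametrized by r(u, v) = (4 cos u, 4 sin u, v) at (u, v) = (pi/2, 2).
K = 0

Coefficients of the first fundamental form: E = 16, F = 0, G = 1.
Coefficients of the second fundamental form: L = -4, M = 0, N = 0.
Assemble K = (LN − M²)/(EG − F²) = 0. At (u, v) = (pi/2, 2): K = 0.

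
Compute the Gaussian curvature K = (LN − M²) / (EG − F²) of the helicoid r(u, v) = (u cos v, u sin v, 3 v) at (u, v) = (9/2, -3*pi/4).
K = -16/1521

Coefficients of the first fundamental form: E = 1, F = 0, G = u^2 + 9.
Coefficients of the second fundamental form: L = 0, M = -3/sqrt(u^2 + 9), N = 0.
Assemble K = (LN − M²)/(EG − F²) = -9/(u^2 + 9)^2. At (u, v) = (9/2, -3*pi/4): K = -16/1521.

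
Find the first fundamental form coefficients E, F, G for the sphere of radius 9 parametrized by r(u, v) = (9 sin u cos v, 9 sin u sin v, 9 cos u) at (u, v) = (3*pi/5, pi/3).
E = 81;  F = 0;  G = 81*sqrt(5)/8 + 405/8

Partials: r_u = (9*cos(u)*cos(v), 9*sin(v)*cos(u), -9*sin(u)), r_v = (-9*sin(u)*sin(v), 9*sin(u)*cos(v), 0). As functions of (u, v):
  E = r_u · r_u = 81,
  F = r_u · r_v = 0,
  G = r_v · r_v = 81*sin(u)^2.
Evaluating at (u, v) = (3*pi/5, pi/3): E = 81, F = 0, G = 81*sqrt(5)/8 + 405/8.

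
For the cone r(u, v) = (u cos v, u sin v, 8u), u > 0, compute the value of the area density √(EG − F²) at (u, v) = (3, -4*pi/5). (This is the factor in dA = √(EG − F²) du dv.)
√(EG − F²)|_{(3, -4*pi/5)} = 3*sqrt(65)

E = 65, F = 0, G = u^2, so EG − F² = 65*u^2. Taking the positive square root: √(EG − F²) = sqrt(65)*Abs(u). At (u, v) = (3, -4*pi/5): 3*sqrt(65).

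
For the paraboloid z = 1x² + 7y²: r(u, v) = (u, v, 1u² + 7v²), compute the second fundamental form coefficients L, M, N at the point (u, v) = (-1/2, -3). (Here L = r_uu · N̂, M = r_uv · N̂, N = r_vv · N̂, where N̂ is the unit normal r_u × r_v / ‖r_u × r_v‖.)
L = sqrt(1766)/883;  M = 0;  N = 7*sqrt(1766)/883

Compute the unit normal N̂(u, v) = (-2*u/sqrt(4*u^2 + 196*v^2 + 1), -14*v/sqrt(4*u^2 + 196*v^2 + 1), 1/sqrt(4*u^2 + 196*v^2 + 1)), and the second partials r_uu, r_uv, r_vv. Take dot products:
  L(u, v) = r_uu · N̂ = 2/sqrt(4*u^2 + 196*v^2 + 1),
  M(u, v) = r_uv · N̂ = 0,
  N(u, v) = r_vv · N̂ = 14/sqrt(4*u^2 + 196*v^2 + 1).
Evaluating at (u, v) = (-1/2, -3):
  L = sqrt(1766)/883, M = 0, N = 7*sqrt(1766)/883.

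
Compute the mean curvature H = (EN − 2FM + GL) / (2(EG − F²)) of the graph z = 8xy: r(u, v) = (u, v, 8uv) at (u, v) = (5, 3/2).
H = -768*sqrt(1745)/609005

With E = 64*v^2 + 1, F = 64*u*v, G = 64*u^2 + 1, L = 0, M = 8/sqrt(64*u^2 + 64*v^2 + 1), N = 0, assemble
  H = (EN − 2FM + GL) / (2(EG − F²)) = -512*u*v/(64*u^2 + 64*v^2 + 1)^(3/2).
At (u, v) = (5, 3/2): H = -768*sqrt(1745)/609005.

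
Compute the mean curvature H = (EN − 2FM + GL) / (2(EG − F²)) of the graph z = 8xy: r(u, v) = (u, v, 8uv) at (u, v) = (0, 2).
H = 0

With E = 64*v^2 + 1, F = 64*u*v, G = 64*u^2 + 1, L = 0, M = 8/sqrt(64*u^2 + 64*v^2 + 1), N = 0, assemble
  H = (EN − 2FM + GL) / (2(EG − F²)) = -512*u*v/(64*u^2 + 64*v^2 + 1)^(3/2).
At (u, v) = (0, 2): H = 0.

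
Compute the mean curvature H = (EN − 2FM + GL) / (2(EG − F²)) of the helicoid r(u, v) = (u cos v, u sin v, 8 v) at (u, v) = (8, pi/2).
H = 0

With E = 1, F = 0, G = u^2 + 64, L = 0, M = -8/sqrt(u^2 + 64), N = 0, assemble
  H = (EN − 2FM + GL) / (2(EG − F²)) = 0.
At (u, v) = (8, pi/2): H = 0.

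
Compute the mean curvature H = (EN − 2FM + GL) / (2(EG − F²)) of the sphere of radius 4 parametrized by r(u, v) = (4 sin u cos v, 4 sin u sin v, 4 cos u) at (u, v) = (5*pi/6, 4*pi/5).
H = -1/4

With E = 16, F = 0, G = 16*sin(u)^2, L = -4*sin(u)/Abs(sin(u)), M = 0, N = -4*sin(u)^3/Abs(sin(u)), assemble
  H = (EN − 2FM + GL) / (2(EG − F²)) = -sin(u)/(4*Abs(sin(u))).
At (u, v) = (5*pi/6, 4*pi/5): H = -1/4.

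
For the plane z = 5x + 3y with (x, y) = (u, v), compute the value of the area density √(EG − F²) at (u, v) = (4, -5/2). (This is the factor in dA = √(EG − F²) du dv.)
√(EG − F²)|_{(4, -5/2)} = sqrt(35)

E = 26, F = 15, G = 10, so EG − F² = 35. Taking the positive square root: √(EG − F²) = sqrt(35). At (u, v) = (4, -5/2): sqrt(35).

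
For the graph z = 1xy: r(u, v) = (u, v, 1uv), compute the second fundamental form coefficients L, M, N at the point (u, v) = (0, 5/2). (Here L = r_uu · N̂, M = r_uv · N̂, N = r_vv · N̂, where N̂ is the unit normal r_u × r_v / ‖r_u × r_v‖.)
L = 0;  M = 2*sqrt(29)/29;  N = 0

Compute the unit normal N̂(u, v) = (-v/sqrt(u^2 + v^2 + 1), -u/sqrt(u^2 + v^2 + 1), 1/sqrt(u^2 + v^2 + 1)), and the second partials r_uu, r_uv, r_vv. Take dot products:
  L(u, v) = r_uu · N̂ = 0,
  M(u, v) = r_uv · N̂ = 1/sqrt(u^2 + v^2 + 1),
  N(u, v) = r_vv · N̂ = 0.
Evaluating at (u, v) = (0, 5/2):
  L = 0, M = 2*sqrt(29)/29, N = 0.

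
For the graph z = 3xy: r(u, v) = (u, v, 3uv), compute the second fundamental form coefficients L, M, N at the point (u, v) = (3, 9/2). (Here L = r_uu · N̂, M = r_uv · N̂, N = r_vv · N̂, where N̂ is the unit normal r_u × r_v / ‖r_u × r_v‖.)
L = 0;  M = 6*sqrt(1057)/1057;  N = 0

Compute the unit normal N̂(u, v) = (-3*v/sqrt(9*u^2 + 9*v^2 + 1), -3*u/sqrt(9*u^2 + 9*v^2 + 1), 1/sqrt(9*u^2 + 9*v^2 + 1)), and the second partials r_uu, r_uv, r_vv. Take dot products:
  L(u, v) = r_uu · N̂ = 0,
  M(u, v) = r_uv · N̂ = 3/sqrt(9*u^2 + 9*v^2 + 1),
  N(u, v) = r_vv · N̂ = 0.
Evaluating at (u, v) = (3, 9/2):
  L = 0, M = 6*sqrt(1057)/1057, N = 0.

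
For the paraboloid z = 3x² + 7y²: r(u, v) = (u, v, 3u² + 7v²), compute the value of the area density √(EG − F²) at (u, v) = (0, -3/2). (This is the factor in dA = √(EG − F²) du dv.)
√(EG − F²)|_{(0, -3/2)} = sqrt(442)

E = 36*u^2 + 1, F = 84*u*v, G = 196*v^2 + 1, so EG − F² = 36*u^2 + 196*v^2 + 1. Taking the positive square root: √(EG − F²) = sqrt(36*u^2 + 196*v^2 + 1). At (u, v) = (0, -3/2): sqrt(442).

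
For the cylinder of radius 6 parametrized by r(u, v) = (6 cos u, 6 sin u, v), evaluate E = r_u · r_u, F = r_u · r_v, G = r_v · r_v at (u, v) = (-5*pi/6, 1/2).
E = 36;  F = 0;  G = 1

Partials: r_u = (-6*sin(u), 6*cos(u), 0), r_v = (0, 0, 1). As functions of (u, v):
  E = r_u · r_u = 36,
  F = r_u · r_v = 0,
  G = r_v · r_v = 1.
Evaluating at (u, v) = (-5*pi/6, 1/2): E = 36, F = 0, G = 1.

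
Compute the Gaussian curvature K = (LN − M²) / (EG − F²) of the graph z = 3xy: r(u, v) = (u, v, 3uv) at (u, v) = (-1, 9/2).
K = -144/591361

Coefficients of the first fundamental form: E = 9*v^2 + 1, F = 9*u*v, G = 9*u^2 + 1.
Coefficients of the second fundamental form: L = 0, M = 3/sqrt(9*u^2 + 9*v^2 + 1), N = 0.
Assemble K = (LN − M²)/(EG − F²) = -9/(81*u^4 + 162*u^2*v^2 + 18*u^2 + 81*v^4 + 18*v^2 + 1). At (u, v) = (-1, 9/2): K = -144/591361.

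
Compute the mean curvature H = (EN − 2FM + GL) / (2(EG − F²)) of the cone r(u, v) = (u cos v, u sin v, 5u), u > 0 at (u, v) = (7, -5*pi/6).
H = 5*sqrt(26)/364

With E = 26, F = 0, G = u^2, L = 0, M = 0, N = 5*sqrt(26)*u^2/(26*Abs(u)), assemble
  H = (EN − 2FM + GL) / (2(EG − F²)) = 5*sqrt(26)/(52*Abs(u)).
At (u, v) = (7, -5*pi/6): H = 5*sqrt(26)/364.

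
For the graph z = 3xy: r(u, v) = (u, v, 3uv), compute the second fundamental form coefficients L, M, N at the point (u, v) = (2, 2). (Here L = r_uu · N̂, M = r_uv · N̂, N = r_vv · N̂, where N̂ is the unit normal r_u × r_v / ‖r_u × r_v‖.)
L = 0;  M = 3*sqrt(73)/73;  N = 0

Compute the unit normal N̂(u, v) = (-3*v/sqrt(9*u^2 + 9*v^2 + 1), -3*u/sqrt(9*u^2 + 9*v^2 + 1), 1/sqrt(9*u^2 + 9*v^2 + 1)), and the second partials r_uu, r_uv, r_vv. Take dot products:
  L(u, v) = r_uu · N̂ = 0,
  M(u, v) = r_uv · N̂ = 3/sqrt(9*u^2 + 9*v^2 + 1),
  N(u, v) = r_vv · N̂ = 0.
Evaluating at (u, v) = (2, 2):
  L = 0, M = 3*sqrt(73)/73, N = 0.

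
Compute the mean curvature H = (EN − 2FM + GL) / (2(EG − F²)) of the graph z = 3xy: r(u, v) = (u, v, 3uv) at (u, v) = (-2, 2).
H = 108*sqrt(73)/5329

With E = 9*v^2 + 1, F = 9*u*v, G = 9*u^2 + 1, L = 0, M = 3/sqrt(9*u^2 + 9*v^2 + 1), N = 0, assemble
  H = (EN − 2FM + GL) / (2(EG − F²)) = -27*u*v/(9*u^2 + 9*v^2 + 1)^(3/2).
At (u, v) = (-2, 2): H = 108*sqrt(73)/5329.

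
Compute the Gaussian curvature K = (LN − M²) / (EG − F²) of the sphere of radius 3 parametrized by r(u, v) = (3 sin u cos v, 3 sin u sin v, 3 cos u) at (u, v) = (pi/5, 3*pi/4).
K = 1/9

Coefficients of the first fundamental form: E = 9, F = 0, G = 9*sin(u)^2.
Coefficients of the second fundamental form: L = -3*sin(u)/Abs(sin(u)), M = 0, N = -3*sin(u)^3/Abs(sin(u)).
Assemble K = (LN − M²)/(EG − F²) = 1/9. At (u, v) = (pi/5, 3*pi/4): K = 1/9.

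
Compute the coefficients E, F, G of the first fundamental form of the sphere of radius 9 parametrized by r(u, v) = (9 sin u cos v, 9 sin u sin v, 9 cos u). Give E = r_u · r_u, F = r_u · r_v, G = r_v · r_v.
E = 81;  F = 0;  G = 81*sin(u)^2

Compute partials: r_u = (9*cos(u)*cos(v), 9*sin(v)*cos(u), -9*sin(u)), r_v = (-9*sin(u)*sin(v), 9*sin(u)*cos(v), 0). Then
  E = r_u · r_u = 81,
  F = r_u · r_v = 0,
  G = r_v · r_v = 81*sin(u)^2.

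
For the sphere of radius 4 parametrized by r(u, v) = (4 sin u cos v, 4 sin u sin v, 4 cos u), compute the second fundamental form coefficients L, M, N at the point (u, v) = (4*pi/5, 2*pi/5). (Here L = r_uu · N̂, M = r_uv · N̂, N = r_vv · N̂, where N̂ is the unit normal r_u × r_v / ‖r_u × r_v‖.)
L = -4;  M = 0;  N = -5/2 + sqrt(5)/2

Compute the unit normal N̂(u, v) = (sin(u)^2*cos(v)/Abs(sin(u)), sin(u)^2*sin(v)/Abs(sin(u)), sin(2*u)/(2*Abs(sin(u)))), and the second partials r_uu, r_uv, r_vv. Take dot products:
  L(u, v) = r_uu · N̂ = -4*sin(u)/Abs(sin(u)),
  M(u, v) = r_uv · N̂ = 0,
  N(u, v) = r_vv · N̂ = -4*sin(u)^3/Abs(sin(u)).
Evaluating at (u, v) = (4*pi/5, 2*pi/5):
  L = -4, M = 0, N = -5/2 + sqrt(5)/2.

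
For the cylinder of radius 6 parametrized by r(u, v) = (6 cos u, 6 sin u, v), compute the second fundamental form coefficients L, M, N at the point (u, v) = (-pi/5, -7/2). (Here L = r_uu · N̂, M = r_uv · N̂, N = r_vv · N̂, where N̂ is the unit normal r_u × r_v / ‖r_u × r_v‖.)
L = -6;  M = 0;  N = 0

Compute the unit normal N̂(u, v) = (cos(u), sin(u), 0), and the second partials r_uu, r_uv, r_vv. Take dot products:
  L(u, v) = r_uu · N̂ = -6,
  M(u, v) = r_uv · N̂ = 0,
  N(u, v) = r_vv · N̂ = 0.
Evaluating at (u, v) = (-pi/5, -7/2):
  L = -6, M = 0, N = 0.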